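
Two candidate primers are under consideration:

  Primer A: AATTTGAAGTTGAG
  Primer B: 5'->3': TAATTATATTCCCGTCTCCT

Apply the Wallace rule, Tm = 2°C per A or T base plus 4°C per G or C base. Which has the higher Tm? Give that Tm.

Primer B, 54°C

Primer A: A+T=10, G+C=4 → Tm = 2(10)+4(4) = 36°C
Primer B: A+T=13, G+C=7 → Tm = 2(13)+4(7) = 54°C
36°C vs 54°C → primer B is higher.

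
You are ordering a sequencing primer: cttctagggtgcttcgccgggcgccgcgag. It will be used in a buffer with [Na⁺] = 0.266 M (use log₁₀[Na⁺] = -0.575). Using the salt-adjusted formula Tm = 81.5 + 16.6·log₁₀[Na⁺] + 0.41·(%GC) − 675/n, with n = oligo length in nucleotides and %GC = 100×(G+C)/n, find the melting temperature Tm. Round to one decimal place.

79.5°C

Length n = 30. Scanning the sequence gives T=6, A=2, C=10, G=12.
G+C = 22, so %GC = 22/30 × 100 = 73.333%
Salt term: 16.6 × (-0.575) = -9.545
GC term: 0.41 × 73.333 = 30.067; length term: −675/30 = −22.5
Tm = 81.5 + (-9.545) + 30.067 − 22.5 = 79.522 → 79.5°C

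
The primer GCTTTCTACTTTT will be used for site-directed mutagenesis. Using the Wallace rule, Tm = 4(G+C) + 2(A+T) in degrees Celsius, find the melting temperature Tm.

Base counts: T=8, G=1, C=3, A=1
A+T = 9, G+C = 4
Tm = 4·4 + 2·9 = 16 + 18 = 34°C

34°C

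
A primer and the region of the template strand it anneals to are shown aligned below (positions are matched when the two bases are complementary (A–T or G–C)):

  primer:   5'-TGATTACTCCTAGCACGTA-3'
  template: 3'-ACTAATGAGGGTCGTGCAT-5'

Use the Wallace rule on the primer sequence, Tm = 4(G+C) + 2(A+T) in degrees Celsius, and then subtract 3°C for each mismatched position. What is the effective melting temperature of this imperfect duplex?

Primer base counts: A=5, T=6, G=3, C=5 → A+T=11, G+C=8
Perfect-match Tm = 2(11) + 4(8) = 22 + 32 = 54°C
Mismatches (positions where the bases are not complementary): 1 (at position 11)
Effective Tm = 54 − 1×3 = 54 − 3 = 51°C

51°C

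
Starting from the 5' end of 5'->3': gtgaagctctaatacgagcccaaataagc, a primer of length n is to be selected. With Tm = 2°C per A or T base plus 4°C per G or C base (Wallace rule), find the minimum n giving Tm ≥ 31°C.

n = 11

First 10 bases: GTGAAGCTCT → Tm = 30°C (< 31°C)
First 11 bases: GTGAAGCTCTA → Tm = 32°C (≥ 31°C)
Since every base adds ≥2°C, Tm only increases with n, so the threshold is first crossed at n = 11.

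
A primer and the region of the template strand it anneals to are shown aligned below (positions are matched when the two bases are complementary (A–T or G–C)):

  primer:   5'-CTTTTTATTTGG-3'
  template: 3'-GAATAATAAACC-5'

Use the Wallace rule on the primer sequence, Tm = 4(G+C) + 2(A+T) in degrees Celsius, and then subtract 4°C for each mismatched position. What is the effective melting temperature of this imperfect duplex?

Primer base counts: A=1, T=8, G=2, C=1 → A+T=9, G+C=3
Perfect-match Tm = 2(9) + 4(3) = 18 + 12 = 30°C
Mismatches (positions where the bases are not complementary): 1 (at position 4)
Effective Tm = 30 − 1×4 = 30 − 4 = 26°C

26°C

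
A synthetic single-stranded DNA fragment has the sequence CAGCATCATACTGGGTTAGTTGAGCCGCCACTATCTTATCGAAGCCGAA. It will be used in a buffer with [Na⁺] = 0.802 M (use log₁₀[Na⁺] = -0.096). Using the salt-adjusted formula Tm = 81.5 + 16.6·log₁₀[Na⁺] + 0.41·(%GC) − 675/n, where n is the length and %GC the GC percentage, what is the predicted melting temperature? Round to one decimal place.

86.2°C

Length n = 49. Counting bases: G=11, A=13, T=12, C=13
G+C = 24, so %GC = 24/49 × 100 = 48.98%
Salt term: 16.6 × (-0.096) = -1.594
GC term: 0.41 × 48.98 = 20.082; length term: −675/49 = −13.776
Tm = 81.5 + (-1.594) + 20.082 − 13.776 = 86.212 → 86.2°C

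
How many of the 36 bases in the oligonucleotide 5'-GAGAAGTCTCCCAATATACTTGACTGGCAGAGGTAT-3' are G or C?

16

T=9, C=7, G=9, A=11
Total G or C: 9 + 7 = 16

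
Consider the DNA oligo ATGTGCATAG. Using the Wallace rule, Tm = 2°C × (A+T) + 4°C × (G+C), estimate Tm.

Scanning the sequence gives G=3, A=3, C=1, T=3.
AT pairs contribute 6, GC pairs contribute 4.
Tm = 2(6) + 4(4) = 12 + 16 = 28°C

28°C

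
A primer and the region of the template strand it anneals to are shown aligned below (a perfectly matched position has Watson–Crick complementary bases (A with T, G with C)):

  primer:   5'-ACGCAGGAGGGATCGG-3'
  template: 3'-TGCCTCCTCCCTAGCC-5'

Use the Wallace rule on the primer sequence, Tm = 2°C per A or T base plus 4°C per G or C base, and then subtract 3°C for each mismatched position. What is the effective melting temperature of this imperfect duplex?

Primer base counts: A=4, T=1, G=8, C=3 → A+T=5, G+C=11
Perfect-match Tm = 2(5) + 4(11) = 10 + 44 = 54°C
Mismatches (positions where the bases are not complementary): 1 (at position 4)
Effective Tm = 54 − 1×3 = 54 − 3 = 51°C

51°C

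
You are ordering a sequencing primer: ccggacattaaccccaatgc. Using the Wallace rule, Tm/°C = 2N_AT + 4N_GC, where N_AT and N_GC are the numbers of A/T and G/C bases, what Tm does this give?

A=6, C=8, T=3, G=3
So N_AT = 9 and N_GC = 11.
Tm = 2(9) + 4(11) = 18 + 44 = 62°C

62°C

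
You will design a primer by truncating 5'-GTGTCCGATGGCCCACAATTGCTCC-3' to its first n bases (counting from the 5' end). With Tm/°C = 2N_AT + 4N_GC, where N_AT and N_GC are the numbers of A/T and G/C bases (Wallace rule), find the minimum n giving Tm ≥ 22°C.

First 6 bases: GTGTCC → Tm = 20°C (< 22°C)
First 7 bases: GTGTCCG → Tm = 24°C (≥ 22°C)
Since every base adds ≥2°C, Tm only increases with n, so the threshold is first crossed at n = 7.

n = 7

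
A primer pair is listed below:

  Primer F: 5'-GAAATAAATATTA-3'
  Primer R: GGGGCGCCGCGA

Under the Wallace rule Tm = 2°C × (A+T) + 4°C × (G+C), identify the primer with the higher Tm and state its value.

Primer R, 46°C

Primer F: A+T=12, G+C=1 → Tm = 2(12)+4(1) = 28°C
Primer R: A+T=1, G+C=11 → Tm = 2(1)+4(11) = 46°C
28°C vs 46°C → primer R is higher.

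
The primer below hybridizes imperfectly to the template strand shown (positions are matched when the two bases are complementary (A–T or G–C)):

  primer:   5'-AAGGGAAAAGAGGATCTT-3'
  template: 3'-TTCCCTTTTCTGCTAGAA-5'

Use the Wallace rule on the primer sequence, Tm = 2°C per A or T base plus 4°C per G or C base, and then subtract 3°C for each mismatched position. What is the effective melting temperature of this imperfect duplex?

47°C

Primer base counts: A=8, T=3, G=6, C=1 → A+T=11, G+C=7
Perfect-match Tm = 2(11) + 4(7) = 22 + 28 = 50°C
Mismatches (positions where the bases are not complementary): 1 (at position 12)
Effective Tm = 50 − 1×3 = 50 − 3 = 47°C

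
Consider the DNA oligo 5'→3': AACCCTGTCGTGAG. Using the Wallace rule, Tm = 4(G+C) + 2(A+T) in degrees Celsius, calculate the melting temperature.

Counting bases: A=3, C=4, T=3, G=4
AT pairs contribute 6, GC pairs contribute 8.
Tm = 2(6) + 4(8) = 12 + 32 = 44°C

44°C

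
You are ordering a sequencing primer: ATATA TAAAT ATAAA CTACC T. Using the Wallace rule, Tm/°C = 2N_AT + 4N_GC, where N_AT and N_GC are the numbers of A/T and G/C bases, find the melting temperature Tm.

48°C

Scanning the sequence gives T=7, A=11, G=0, C=3.
A+T = 18, G+C = 3
Tm = 4·3 + 2·18 = 12 + 36 = 48°C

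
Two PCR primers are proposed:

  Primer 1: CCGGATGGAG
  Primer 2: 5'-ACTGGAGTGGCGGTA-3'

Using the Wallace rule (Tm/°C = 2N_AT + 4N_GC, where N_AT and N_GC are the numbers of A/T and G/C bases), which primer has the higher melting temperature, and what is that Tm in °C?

Primer 1: A+T=3, G+C=7 → Tm = 2(3)+4(7) = 34°C
Primer 2: A+T=6, G+C=9 → Tm = 2(6)+4(9) = 48°C
34°C vs 48°C → primer 2 is higher.

Primer 2, 48°C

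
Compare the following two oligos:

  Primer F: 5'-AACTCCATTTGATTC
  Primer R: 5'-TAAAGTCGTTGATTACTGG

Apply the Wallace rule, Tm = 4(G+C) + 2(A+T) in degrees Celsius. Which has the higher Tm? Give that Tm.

Primer F: A+T=10, G+C=5 → Tm = 2(10)+4(5) = 40°C
Primer R: A+T=12, G+C=7 → Tm = 2(12)+4(7) = 52°C
40°C vs 52°C → primer R is higher.

Primer R, 52°C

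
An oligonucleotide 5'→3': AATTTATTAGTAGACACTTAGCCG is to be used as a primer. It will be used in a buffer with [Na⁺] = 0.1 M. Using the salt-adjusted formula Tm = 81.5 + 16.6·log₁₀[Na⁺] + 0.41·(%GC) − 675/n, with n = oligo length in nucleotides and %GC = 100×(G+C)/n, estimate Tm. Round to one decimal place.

Length n = 24. C=4, A=8, T=8, G=4
G+C = 8, so %GC = 8/24 × 100 = 33.333%
Salt term: 16.6 × (-1) = -16.6
GC term: 0.41 × 33.333 = 13.667; length term: −675/24 = −28.125
Tm = 81.5 + (-16.6) + 13.667 − 28.125 = 50.442 → 50.4°C

50.4°C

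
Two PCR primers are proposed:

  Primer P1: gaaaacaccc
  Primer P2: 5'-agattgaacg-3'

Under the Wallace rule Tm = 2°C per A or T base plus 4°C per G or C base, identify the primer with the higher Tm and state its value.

Primer P1: A+T=5, G+C=5 → Tm = 2(5)+4(5) = 30°C
Primer P2: A+T=6, G+C=4 → Tm = 2(6)+4(4) = 28°C
30°C vs 28°C → primer P1 is higher.

Primer P1, 30°C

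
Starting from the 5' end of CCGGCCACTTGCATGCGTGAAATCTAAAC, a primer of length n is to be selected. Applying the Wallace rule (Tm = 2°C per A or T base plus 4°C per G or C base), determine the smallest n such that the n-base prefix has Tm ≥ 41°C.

First 11 bases: CCGGCCACTTG → Tm = 38°C (< 41°C)
First 12 bases: CCGGCCACTTGC → Tm = 42°C (≥ 41°C)
Each additional base adds 2°C (A/T) or 4°C (G/C), so Tm is non-decreasing in n; n = 12 is the first length to reach 41°C.

n = 12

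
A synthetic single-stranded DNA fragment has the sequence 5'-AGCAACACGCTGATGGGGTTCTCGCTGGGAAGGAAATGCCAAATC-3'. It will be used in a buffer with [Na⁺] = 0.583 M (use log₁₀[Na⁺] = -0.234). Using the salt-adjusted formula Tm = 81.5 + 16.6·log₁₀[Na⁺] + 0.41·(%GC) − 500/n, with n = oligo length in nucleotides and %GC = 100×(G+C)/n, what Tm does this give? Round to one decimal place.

Length n = 45. Counting bases: C=10, A=13, G=14, T=8
G+C = 24, so %GC = 24/45 × 100 = 53.333%
Salt term: 16.6 × (-0.234) = -3.884
GC term: 0.41 × 53.333 = 21.867; length term: −500/45 = −11.111
Tm = 81.5 + (-3.884) + 21.867 − 11.111 = 88.372 → 88.4°C

88.4°C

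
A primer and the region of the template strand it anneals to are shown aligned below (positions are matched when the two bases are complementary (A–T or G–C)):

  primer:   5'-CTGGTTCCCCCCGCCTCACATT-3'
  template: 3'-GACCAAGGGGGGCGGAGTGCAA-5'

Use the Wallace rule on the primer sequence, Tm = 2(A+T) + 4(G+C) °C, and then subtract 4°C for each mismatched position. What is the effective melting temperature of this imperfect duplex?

Primer base counts: A=2, T=6, G=3, C=11 → A+T=8, G+C=14
Perfect-match Tm = 2(8) + 4(14) = 16 + 56 = 72°C
Mismatches (positions where the bases are not complementary): 1 (at position 20)
Effective Tm = 72 − 1×4 = 72 − 4 = 68°C

68°C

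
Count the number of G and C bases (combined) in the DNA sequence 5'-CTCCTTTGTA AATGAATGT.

6

Counting bases: G=3, T=8, A=5, C=3
G+C = 3 + 3 = 6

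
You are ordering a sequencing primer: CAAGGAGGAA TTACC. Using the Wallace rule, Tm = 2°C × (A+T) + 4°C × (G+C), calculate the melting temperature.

44°C

Scanning the sequence gives A=6, C=3, T=2, G=4.
AT pairs contribute 8, GC pairs contribute 7.
Tm = 4·7 + 2·8 = 28 + 16 = 44°C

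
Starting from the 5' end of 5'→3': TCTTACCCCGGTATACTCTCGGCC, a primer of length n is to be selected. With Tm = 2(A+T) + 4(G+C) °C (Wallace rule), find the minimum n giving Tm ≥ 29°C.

First 9 bases: TCTTACCCC → Tm = 28°C (< 29°C)
First 10 bases: TCTTACCCCG → Tm = 32°C (≥ 29°C)
Since every base adds ≥2°C, Tm only increases with n, so the threshold is first crossed at n = 10.

n = 10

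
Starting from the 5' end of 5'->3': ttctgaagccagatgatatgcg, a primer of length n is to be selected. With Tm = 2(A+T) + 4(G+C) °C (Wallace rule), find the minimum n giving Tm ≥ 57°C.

First 20 bases: TTCTGAAGCCAGATGATATG → Tm = 56°C (< 57°C)
First 21 bases: TTCTGAAGCCAGATGATATGC → Tm = 60°C (≥ 57°C)
Since every base adds ≥2°C, Tm only increases with n, so the threshold is first crossed at n = 21.

n = 21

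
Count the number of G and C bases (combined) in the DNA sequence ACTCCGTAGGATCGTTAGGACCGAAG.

14

C=6, G=8, T=5, A=7
Total G or C: 8 + 6 = 14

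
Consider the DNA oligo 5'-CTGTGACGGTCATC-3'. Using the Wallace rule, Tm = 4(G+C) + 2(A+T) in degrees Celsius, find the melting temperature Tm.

Base counts: A=2, C=4, T=4, G=4
A+T = 6, G+C = 8
Tm = 2(6) + 4(8) = 12 + 32 = 44°C

44°C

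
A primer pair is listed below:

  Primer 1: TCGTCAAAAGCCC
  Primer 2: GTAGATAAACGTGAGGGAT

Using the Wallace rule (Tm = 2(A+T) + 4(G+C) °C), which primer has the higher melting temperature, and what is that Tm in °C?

Primer 1: A+T=6, G+C=7 → Tm = 2(6)+4(7) = 40°C
Primer 2: A+T=11, G+C=8 → Tm = 2(11)+4(8) = 54°C
40°C vs 54°C → primer 2 is higher.

Primer 2, 54°C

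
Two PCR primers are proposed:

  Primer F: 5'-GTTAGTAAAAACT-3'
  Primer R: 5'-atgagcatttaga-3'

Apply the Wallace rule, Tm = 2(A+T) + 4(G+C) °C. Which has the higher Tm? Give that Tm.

Primer R, 34°C

Primer F: A+T=10, G+C=3 → Tm = 2(10)+4(3) = 32°C
Primer R: A+T=9, G+C=4 → Tm = 2(9)+4(4) = 34°C
32°C vs 34°C → primer R is higher.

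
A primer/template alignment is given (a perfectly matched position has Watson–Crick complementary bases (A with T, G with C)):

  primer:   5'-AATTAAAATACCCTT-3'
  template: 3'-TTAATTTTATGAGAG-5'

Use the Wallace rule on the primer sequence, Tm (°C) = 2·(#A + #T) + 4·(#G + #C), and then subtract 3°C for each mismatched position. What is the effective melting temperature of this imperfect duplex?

Primer base counts: A=7, T=5, G=0, C=3 → A+T=12, G+C=3
Perfect-match Tm = 2(12) + 4(3) = 24 + 12 = 36°C
Mismatches (positions where the bases are not complementary): 2 (at positions 12, 15)
Effective Tm = 36 − 2×3 = 36 − 6 = 30°C

30°C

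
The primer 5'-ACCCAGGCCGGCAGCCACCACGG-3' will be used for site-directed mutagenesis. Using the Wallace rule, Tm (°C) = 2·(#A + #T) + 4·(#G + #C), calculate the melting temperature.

Base counts: C=11, T=0, A=5, G=7
A+T = 5, G+C = 18
Tm = 2×5 + 4×18 = 82°C

82°C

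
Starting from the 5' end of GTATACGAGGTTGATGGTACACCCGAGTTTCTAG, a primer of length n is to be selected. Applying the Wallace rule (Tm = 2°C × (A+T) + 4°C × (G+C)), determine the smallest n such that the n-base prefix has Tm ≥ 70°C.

First 23 bases: GTATACGAGGTTGATGGTACACC → Tm = 68°C (< 70°C)
First 24 bases: GTATACGAGGTTGATGGTACACCC → Tm = 72°C (≥ 70°C)
Each additional base adds 2°C (A/T) or 4°C (G/C), so Tm is non-decreasing in n; n = 24 is the first length to reach 70°C.

n = 24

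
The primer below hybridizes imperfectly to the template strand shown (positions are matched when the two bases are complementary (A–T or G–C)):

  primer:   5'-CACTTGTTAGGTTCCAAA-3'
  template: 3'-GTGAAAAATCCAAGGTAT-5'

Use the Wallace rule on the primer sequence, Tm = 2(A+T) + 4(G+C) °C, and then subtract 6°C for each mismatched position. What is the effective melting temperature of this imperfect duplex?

Primer base counts: A=5, T=6, G=3, C=4 → A+T=11, G+C=7
Perfect-match Tm = 2(11) + 4(7) = 22 + 28 = 50°C
Mismatches (positions where the bases are not complementary): 2 (at positions 6, 17)
Effective Tm = 50 − 2×6 = 50 − 12 = 38°C

38°C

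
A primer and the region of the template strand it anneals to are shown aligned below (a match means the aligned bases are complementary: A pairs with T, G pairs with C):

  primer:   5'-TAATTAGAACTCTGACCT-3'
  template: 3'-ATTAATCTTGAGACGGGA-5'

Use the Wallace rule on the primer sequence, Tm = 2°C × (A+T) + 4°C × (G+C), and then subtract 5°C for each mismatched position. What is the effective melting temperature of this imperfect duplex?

Primer base counts: A=6, T=6, G=2, C=4 → A+T=12, G+C=6
Perfect-match Tm = 2(12) + 4(6) = 24 + 24 = 48°C
Mismatches (positions where the bases are not complementary): 1 (at position 15)
Effective Tm = 48 − 1×5 = 48 − 5 = 43°C

43°C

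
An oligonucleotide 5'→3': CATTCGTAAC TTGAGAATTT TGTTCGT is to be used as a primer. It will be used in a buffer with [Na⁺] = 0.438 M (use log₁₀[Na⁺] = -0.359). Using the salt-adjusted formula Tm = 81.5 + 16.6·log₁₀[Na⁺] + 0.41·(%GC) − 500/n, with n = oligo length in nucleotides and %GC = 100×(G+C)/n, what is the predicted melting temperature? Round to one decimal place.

Length n = 27. Scanning the sequence gives C=4, G=5, T=12, A=6.
G+C = 9, so %GC = 9/27 × 100 = 33.333%
Salt term: 16.6 × (-0.359) = -5.959
GC term: 0.41 × 33.333 = 13.667; length term: −500/27 = −18.519
Tm = 81.5 + (-5.959) + 13.667 − 18.519 = 70.689 → 70.7°C

70.7°C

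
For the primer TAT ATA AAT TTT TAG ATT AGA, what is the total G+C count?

Base counts: T=10, A=9, G=2, C=0
Total G or C: 2 + 0 = 2

2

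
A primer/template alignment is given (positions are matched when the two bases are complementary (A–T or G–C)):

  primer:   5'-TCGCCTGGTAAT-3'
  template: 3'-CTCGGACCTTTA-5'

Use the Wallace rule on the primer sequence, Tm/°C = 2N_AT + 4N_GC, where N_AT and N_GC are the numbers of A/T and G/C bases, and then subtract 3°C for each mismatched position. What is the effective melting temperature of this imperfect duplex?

Primer base counts: A=2, T=4, G=3, C=3 → A+T=6, G+C=6
Perfect-match Tm = 2(6) + 4(6) = 12 + 24 = 36°C
Mismatches (positions where the bases are not complementary): 3 (at positions 1, 2, 9)
Effective Tm = 36 − 3×3 = 36 − 9 = 27°C

27°C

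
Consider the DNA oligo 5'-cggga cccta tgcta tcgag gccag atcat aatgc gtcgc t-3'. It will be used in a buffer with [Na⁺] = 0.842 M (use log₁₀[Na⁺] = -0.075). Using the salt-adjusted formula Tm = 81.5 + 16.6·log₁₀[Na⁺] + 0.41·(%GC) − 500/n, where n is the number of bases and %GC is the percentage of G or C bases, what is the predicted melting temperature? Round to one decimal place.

Length n = 41. Scanning the sequence gives T=9, A=9, G=11, C=12.
G+C = 23, so %GC = 23/41 × 100 = 56.098%
Salt term: 16.6 × (-0.075) = -1.245
GC term: 0.41 × 56.098 = 23; length term: −500/41 = −12.195
Tm = 81.5 + (-1.245) + 23 − 12.195 = 91.06 → 91.1°C

91.1°C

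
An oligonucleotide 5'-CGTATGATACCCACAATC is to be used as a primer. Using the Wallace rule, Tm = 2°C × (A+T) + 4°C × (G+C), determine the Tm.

52°C

Scanning the sequence gives G=2, C=6, T=4, A=6.
AT pairs contribute 10, GC pairs contribute 8.
Tm = 2×10 + 4×8 = 52°C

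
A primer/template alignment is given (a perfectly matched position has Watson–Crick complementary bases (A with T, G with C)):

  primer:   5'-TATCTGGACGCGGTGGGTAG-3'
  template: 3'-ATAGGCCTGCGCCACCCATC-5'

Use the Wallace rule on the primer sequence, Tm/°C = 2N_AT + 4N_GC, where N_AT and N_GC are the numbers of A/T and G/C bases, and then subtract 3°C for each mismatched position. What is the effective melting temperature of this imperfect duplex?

Primer base counts: A=3, T=5, G=9, C=3 → A+T=8, G+C=12
Perfect-match Tm = 2(8) + 4(12) = 16 + 48 = 64°C
Mismatches (positions where the bases are not complementary): 1 (at position 5)
Effective Tm = 64 − 1×3 = 64 − 3 = 61°C

61°C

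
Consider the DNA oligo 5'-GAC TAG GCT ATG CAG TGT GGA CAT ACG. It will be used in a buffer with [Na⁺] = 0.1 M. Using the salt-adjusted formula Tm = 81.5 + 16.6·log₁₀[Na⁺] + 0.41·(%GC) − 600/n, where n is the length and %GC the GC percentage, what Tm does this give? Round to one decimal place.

Length n = 27. G=9, T=6, A=7, C=5
G+C = 14, so %GC = 14/27 × 100 = 51.852%
Salt term: 16.6 × (-1) = -16.6
GC term: 0.41 × 51.852 = 21.259; length term: −600/27 = −22.222
Tm = 81.5 + (-16.6) + 21.259 − 22.222 = 63.937 → 63.9°C

63.9°C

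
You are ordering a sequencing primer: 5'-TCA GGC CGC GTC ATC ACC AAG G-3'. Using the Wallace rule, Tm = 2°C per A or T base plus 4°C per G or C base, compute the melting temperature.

Scanning the sequence gives C=8, A=5, T=3, G=6.
So N_AT = 8 and N_GC = 14.
Tm = 4·14 + 2·8 = 56 + 16 = 72°C

72°C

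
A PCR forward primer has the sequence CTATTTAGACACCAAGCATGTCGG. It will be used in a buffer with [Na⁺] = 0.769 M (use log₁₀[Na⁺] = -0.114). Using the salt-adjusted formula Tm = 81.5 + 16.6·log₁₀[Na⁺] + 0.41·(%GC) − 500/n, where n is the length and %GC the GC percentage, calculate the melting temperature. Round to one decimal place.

77.6°C

Length n = 24. Counting bases: C=6, A=7, G=5, T=6
G+C = 11, so %GC = 11/24 × 100 = 45.833%
Salt term: 16.6 × (-0.114) = -1.892
GC term: 0.41 × 45.833 = 18.792; length term: −500/24 = −20.833
Tm = 81.5 + (-1.892) + 18.792 − 20.833 = 77.567 → 77.6°C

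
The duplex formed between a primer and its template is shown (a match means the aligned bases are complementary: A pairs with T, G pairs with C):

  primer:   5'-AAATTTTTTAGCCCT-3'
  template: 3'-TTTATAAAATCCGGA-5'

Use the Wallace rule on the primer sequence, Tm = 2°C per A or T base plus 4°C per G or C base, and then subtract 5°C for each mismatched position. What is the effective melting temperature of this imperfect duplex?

Primer base counts: A=4, T=7, G=1, C=3 → A+T=11, G+C=4
Perfect-match Tm = 2(11) + 4(4) = 22 + 16 = 38°C
Mismatches (positions where the bases are not complementary): 2 (at positions 5, 12)
Effective Tm = 38 − 2×5 = 38 − 10 = 28°C

28°C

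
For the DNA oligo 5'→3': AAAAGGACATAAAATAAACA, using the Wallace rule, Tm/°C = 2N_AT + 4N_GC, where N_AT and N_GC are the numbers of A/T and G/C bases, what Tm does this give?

48°C

Scanning the sequence gives A=14, T=2, G=2, C=2.
So N_AT = 16 and N_GC = 4.
Tm = 2×16 + 4×4 = 48°C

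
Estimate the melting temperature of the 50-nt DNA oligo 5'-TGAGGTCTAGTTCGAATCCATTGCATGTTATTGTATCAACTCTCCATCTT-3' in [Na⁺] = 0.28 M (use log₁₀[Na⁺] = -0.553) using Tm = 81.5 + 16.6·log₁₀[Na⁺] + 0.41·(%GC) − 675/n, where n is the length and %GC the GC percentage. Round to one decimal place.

74.4°C

Length n = 50. Counting bases: A=11, G=8, T=20, C=11
G+C = 19, so %GC = 19/50 × 100 = 38%
Salt term: 16.6 × (-0.553) = -9.18
GC term: 0.41 × 38 = 15.58; length term: −675/50 = −13.5
Tm = 81.5 + (-9.18) + 15.58 − 13.5 = 74.4 → 74.4°C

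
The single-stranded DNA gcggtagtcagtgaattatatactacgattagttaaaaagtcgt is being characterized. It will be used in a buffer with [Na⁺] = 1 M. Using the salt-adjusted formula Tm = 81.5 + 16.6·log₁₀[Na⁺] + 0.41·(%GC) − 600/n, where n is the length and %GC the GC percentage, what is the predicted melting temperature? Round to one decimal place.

Length n = 44. Base counts: T=14, C=5, A=15, G=10
G+C = 15, so %GC = 15/44 × 100 = 34.091%
Salt term: 16.6 × (0) = 0
GC term: 0.41 × 34.091 = 13.977; length term: −600/44 = −13.636
Tm = 81.5 + (0) + 13.977 − 13.636 = 81.841 → 81.8°C

81.8°C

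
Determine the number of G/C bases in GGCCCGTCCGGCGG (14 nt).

Counting bases: G=7, A=0, C=6, T=1
G+C = 7 + 6 = 13

13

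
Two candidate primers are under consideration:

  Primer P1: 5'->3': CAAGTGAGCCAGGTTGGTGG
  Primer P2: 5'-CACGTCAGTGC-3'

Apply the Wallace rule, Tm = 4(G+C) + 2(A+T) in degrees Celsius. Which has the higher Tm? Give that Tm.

Primer P1: A+T=8, G+C=12 → Tm = 2(8)+4(12) = 64°C
Primer P2: A+T=4, G+C=7 → Tm = 2(4)+4(7) = 36°C
64°C vs 36°C → primer P1 is higher.

Primer P1, 64°C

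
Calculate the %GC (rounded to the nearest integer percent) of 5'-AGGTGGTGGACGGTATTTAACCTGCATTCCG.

52%

Base counts: A=6, C=6, G=10, T=9
G+C = 10 + 6 = 16 out of 31 bases
%GC = 16/31 × 100 = 51.61% ≈ 52%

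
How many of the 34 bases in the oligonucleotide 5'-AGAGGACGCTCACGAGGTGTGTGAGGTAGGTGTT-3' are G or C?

Counting bases: C=4, T=8, G=15, A=7
G+C = 15 + 4 = 19

19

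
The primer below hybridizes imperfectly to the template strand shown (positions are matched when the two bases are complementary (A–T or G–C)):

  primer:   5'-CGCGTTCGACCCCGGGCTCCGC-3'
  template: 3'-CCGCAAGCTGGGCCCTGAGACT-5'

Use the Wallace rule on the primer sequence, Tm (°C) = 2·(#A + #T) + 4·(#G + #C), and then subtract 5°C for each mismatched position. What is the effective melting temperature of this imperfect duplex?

55°C

Primer base counts: A=1, T=3, G=7, C=11 → A+T=4, G+C=18
Perfect-match Tm = 2(4) + 4(18) = 8 + 72 = 80°C
Mismatches (positions where the bases are not complementary): 5 (at positions 1, 13, 16, 20, 22)
Effective Tm = 80 − 5×5 = 80 − 25 = 55°C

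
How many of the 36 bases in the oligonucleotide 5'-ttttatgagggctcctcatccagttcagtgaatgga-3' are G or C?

Counting bases: G=9, C=7, T=12, A=8
G+C = 9 + 7 = 16

16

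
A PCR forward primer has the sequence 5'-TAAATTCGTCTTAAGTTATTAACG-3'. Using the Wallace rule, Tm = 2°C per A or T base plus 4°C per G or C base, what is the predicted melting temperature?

60°C

Scanning the sequence gives A=8, T=10, C=3, G=3.
A+T = 18, G+C = 6
Tm = 4·6 + 2·18 = 24 + 36 = 60°C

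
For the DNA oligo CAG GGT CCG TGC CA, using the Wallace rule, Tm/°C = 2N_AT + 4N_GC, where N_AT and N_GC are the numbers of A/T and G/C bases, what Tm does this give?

48°C

G=5, T=2, C=5, A=2
A+T = 4, G+C = 10
Tm = 4·10 + 2·4 = 40 + 8 = 48°C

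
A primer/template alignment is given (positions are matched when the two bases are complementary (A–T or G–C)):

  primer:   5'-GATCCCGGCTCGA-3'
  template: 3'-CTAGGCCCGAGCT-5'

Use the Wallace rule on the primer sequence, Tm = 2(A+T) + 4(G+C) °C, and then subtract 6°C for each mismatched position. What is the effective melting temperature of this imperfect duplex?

38°C

Primer base counts: A=2, T=2, G=4, C=5 → A+T=4, G+C=9
Perfect-match Tm = 2(4) + 4(9) = 8 + 36 = 44°C
Mismatches (positions where the bases are not complementary): 1 (at position 6)
Effective Tm = 44 − 1×6 = 44 − 6 = 38°C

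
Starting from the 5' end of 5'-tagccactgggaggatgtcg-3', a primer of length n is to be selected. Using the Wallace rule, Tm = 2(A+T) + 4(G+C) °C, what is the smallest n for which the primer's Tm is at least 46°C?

n = 14

First 13 bases: TAGCCACTGGGAG → Tm = 42°C (< 46°C)
First 14 bases: TAGCCACTGGGAGG → Tm = 46°C (≥ 46°C)
Since every base adds ≥2°C, Tm only increases with n, so the threshold is first crossed at n = 14.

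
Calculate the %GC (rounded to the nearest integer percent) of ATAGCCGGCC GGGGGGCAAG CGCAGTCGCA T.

71%

Scanning the sequence gives C=9, G=13, A=6, T=3.
G+C = 13 + 9 = 22 out of 31 bases
%GC = 22/31 × 100 = 70.97% ≈ 71%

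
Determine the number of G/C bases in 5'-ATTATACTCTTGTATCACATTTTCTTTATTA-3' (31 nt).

6

Base counts: G=1, T=17, C=5, A=8
Total G or C: 1 + 5 = 6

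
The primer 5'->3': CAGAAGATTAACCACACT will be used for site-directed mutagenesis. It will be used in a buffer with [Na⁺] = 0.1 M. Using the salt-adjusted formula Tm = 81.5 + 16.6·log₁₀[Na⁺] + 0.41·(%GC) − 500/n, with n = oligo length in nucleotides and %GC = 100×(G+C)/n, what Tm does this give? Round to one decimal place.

53.1°C

Length n = 18. Base counts: T=3, C=5, G=2, A=8
G+C = 7, so %GC = 7/18 × 100 = 38.889%
Salt term: 16.6 × (-1) = -16.6
GC term: 0.41 × 38.889 = 15.944; length term: −500/18 = −27.778
Tm = 81.5 + (-16.6) + 15.944 − 27.778 = 53.066 → 53.1°C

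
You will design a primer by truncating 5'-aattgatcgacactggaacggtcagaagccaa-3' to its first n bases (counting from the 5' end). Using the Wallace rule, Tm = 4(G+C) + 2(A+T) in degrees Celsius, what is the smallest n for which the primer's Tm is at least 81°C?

n = 28

First 27 bases: AATTGATCGACACTGGAACGGTCAGAA → Tm = 78°C (< 81°C)
First 28 bases: AATTGATCGACACTGGAACGGTCAGAAG → Tm = 82°C (≥ 81°C)
Since every base adds ≥2°C, Tm only increases with n, so the threshold is first crossed at n = 28.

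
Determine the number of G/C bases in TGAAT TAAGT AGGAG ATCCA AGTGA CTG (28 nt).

Base counts: T=7, A=10, G=8, C=3
G+C = 8 + 3 = 11

11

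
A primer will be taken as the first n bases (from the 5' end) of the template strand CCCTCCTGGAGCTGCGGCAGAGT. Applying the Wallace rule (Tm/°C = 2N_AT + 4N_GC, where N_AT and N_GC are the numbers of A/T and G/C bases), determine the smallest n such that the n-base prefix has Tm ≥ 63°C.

First 17 bases: CCCTCCTGGAGCTGCGG → Tm = 60°C (< 63°C)
First 18 bases: CCCTCCTGGAGCTGCGGC → Tm = 64°C (≥ 63°C)
Each additional base adds 2°C (A/T) or 4°C (G/C), so Tm is non-decreasing in n; n = 18 is the first length to reach 63°C.

n = 18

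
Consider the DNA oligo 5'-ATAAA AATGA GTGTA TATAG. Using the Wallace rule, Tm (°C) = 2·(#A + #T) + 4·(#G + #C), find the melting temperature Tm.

Counting bases: G=4, T=6, C=0, A=10
So N_AT = 16 and N_GC = 4.
Tm = 4·4 + 2·16 = 16 + 32 = 48°C

48°C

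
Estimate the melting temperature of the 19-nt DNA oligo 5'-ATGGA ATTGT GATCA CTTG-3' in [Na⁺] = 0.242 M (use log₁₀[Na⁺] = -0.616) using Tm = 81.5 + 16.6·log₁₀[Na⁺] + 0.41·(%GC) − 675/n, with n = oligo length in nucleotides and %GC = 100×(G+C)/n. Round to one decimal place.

50.9°C

Length n = 19. G=5, C=2, T=7, A=5
G+C = 7, so %GC = 7/19 × 100 = 36.842%
Salt term: 16.6 × (-0.616) = -10.226
GC term: 0.41 × 36.842 = 15.105; length term: −675/19 = −35.526
Tm = 81.5 + (-10.226) + 15.105 − 35.526 = 50.853 → 50.9°C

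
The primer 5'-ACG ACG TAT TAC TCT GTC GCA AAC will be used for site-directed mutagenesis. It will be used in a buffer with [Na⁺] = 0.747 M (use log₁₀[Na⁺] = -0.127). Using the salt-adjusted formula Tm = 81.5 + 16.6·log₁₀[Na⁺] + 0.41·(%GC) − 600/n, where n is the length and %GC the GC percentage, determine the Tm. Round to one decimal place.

Length n = 24. Counting bases: A=7, T=6, C=7, G=4
G+C = 11, so %GC = 11/24 × 100 = 45.833%
Salt term: 16.6 × (-0.127) = -2.108
GC term: 0.41 × 45.833 = 18.792; length term: −600/24 = −25
Tm = 81.5 + (-2.108) + 18.792 − 25 = 73.184 → 73.2°C

73.2°C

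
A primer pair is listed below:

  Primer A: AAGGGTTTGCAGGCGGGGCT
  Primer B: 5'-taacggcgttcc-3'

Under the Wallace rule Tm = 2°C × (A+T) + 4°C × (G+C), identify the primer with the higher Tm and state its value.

Primer A, 66°C

Primer A: A+T=7, G+C=13 → Tm = 2(7)+4(13) = 66°C
Primer B: A+T=5, G+C=7 → Tm = 2(5)+4(7) = 38°C
66°C vs 38°C → primer A is higher.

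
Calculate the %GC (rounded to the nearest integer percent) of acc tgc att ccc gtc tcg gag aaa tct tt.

48%

G=5, C=9, A=6, T=9
G+C = 5 + 9 = 14 out of 29 bases
%GC = 14/29 × 100 = 48.28% ≈ 48%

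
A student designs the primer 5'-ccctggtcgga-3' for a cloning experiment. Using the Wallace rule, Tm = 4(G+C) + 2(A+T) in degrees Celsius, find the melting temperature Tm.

38°C

Scanning the sequence gives C=4, A=1, G=4, T=2.
AT pairs contribute 3, GC pairs contribute 8.
Tm = 2×3 + 4×8 = 38°C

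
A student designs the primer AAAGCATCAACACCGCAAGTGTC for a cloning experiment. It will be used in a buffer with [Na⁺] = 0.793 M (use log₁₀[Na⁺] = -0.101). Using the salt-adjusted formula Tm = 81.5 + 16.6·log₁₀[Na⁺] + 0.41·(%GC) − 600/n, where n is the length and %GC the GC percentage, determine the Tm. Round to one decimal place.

Length n = 23. C=7, T=3, A=9, G=4
G+C = 11, so %GC = 11/23 × 100 = 47.826%
Salt term: 16.6 × (-0.101) = -1.677
GC term: 0.41 × 47.826 = 19.609; length term: −600/23 = −26.087
Tm = 81.5 + (-1.677) + 19.609 − 26.087 = 73.345 → 73.3°C

73.3°C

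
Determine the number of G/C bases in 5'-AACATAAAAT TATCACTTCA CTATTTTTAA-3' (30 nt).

5

T=12, C=5, A=13, G=0
G+C = 0 + 5 = 5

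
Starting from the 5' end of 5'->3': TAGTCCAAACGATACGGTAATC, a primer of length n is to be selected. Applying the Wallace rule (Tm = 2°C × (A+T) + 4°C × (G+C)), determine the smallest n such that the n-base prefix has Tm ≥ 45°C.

n = 16

First 15 bases: TAGTCCAAACGATAC → Tm = 42°C (< 45°C)
First 16 bases: TAGTCCAAACGATACG → Tm = 46°C (≥ 45°C)
Each additional base adds 2°C (A/T) or 4°C (G/C), so Tm is non-decreasing in n; n = 16 is the first length to reach 45°C.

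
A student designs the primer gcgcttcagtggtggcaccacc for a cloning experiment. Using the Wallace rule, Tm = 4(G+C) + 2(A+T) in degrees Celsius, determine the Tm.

74°C

Base counts: T=4, G=7, C=8, A=3
A+T = 7, G+C = 15
Tm = 2×7 + 4×15 = 74°C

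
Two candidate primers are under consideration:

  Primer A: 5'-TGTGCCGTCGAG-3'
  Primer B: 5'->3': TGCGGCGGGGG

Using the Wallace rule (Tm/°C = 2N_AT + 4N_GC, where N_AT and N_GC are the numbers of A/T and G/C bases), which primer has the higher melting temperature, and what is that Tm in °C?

Primer B, 42°C

Primer A: A+T=4, G+C=8 → Tm = 2(4)+4(8) = 40°C
Primer B: A+T=1, G+C=10 → Tm = 2(1)+4(10) = 42°C
40°C vs 42°C → primer B is higher.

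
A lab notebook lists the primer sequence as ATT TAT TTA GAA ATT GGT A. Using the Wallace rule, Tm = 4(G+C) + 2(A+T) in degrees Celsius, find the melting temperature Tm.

44°C

Base counts: C=0, G=3, A=7, T=9
So N_AT = 16 and N_GC = 3.
Tm = 2(16) + 4(3) = 32 + 12 = 44°C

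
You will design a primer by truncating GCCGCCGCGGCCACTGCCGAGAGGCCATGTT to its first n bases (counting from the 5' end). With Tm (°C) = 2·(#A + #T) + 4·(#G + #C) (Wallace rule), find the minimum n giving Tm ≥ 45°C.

First 11 bases: GCCGCCGCGGC → Tm = 44°C (< 45°C)
First 12 bases: GCCGCCGCGGCC → Tm = 48°C (≥ 45°C)
Since every base adds ≥2°C, Tm only increases with n, so the threshold is first crossed at n = 12.

n = 12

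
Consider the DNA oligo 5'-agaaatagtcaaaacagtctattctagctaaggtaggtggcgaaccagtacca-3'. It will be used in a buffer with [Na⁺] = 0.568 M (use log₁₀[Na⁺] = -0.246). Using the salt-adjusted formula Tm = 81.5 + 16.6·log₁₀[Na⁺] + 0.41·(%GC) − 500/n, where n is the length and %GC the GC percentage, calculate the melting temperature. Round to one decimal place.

85.0°C

Length n = 53. Scanning the sequence gives G=12, T=11, A=20, C=10.
G+C = 22, so %GC = 22/53 × 100 = 41.509%
Salt term: 16.6 × (-0.246) = -4.084
GC term: 0.41 × 41.509 = 17.019; length term: −500/53 = −9.434
Tm = 81.5 + (-4.084) + 17.019 − 9.434 = 85.001 → 85.0°C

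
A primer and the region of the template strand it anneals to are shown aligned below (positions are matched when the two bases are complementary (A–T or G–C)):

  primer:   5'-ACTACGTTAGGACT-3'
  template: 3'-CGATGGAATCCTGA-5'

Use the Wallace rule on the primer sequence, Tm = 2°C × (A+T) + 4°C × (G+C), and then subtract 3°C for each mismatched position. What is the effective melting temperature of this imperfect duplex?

Primer base counts: A=4, T=4, G=3, C=3 → A+T=8, G+C=6
Perfect-match Tm = 2(8) + 4(6) = 16 + 24 = 40°C
Mismatches (positions where the bases are not complementary): 2 (at positions 1, 6)
Effective Tm = 40 − 2×3 = 40 − 6 = 34°C

34°C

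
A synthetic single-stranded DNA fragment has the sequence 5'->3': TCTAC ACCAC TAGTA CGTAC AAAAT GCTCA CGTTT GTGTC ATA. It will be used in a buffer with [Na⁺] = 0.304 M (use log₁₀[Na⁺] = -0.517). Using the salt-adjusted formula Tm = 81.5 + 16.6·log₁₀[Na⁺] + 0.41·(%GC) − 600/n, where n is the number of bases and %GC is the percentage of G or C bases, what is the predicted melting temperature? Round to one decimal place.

Length n = 43. Counting bases: T=13, C=11, G=6, A=13
G+C = 17, so %GC = 17/43 × 100 = 39.535%
Salt term: 16.6 × (-0.517) = -8.582
GC term: 0.41 × 39.535 = 16.209; length term: −600/43 = −13.953
Tm = 81.5 + (-8.582) + 16.209 − 13.953 = 75.174 → 75.2°C

75.2°C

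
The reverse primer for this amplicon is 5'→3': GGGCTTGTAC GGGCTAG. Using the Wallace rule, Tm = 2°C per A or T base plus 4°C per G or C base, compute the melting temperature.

Scanning the sequence gives A=2, T=4, C=3, G=8.
AT pairs contribute 6, GC pairs contribute 11.
Tm = 4·11 + 2·6 = 44 + 12 = 56°C

56°C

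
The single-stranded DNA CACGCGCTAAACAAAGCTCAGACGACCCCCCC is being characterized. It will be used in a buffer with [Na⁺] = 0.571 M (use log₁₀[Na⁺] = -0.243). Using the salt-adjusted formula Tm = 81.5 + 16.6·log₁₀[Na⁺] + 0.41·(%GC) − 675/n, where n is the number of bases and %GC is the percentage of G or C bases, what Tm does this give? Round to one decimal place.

82.0°C

Length n = 32. Counting bases: T=2, A=10, G=5, C=15
G+C = 20, so %GC = 20/32 × 100 = 62.5%
Salt term: 16.6 × (-0.243) = -4.034
GC term: 0.41 × 62.5 = 25.625; length term: −675/32 = −21.094
Tm = 81.5 + (-4.034) + 25.625 − 21.094 = 81.997 → 82.0°C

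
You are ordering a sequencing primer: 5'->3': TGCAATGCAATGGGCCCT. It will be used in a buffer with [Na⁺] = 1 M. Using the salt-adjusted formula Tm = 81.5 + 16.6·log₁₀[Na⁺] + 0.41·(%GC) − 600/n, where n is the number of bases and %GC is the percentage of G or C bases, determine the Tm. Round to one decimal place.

Length n = 18. T=4, G=5, C=5, A=4
G+C = 10, so %GC = 10/18 × 100 = 55.556%
Salt term: 16.6 × (0) = 0
GC term: 0.41 × 55.556 = 22.778; length term: −600/18 = −33.333
Tm = 81.5 + (0) + 22.778 − 33.333 = 70.945 → 70.9°C

70.9°C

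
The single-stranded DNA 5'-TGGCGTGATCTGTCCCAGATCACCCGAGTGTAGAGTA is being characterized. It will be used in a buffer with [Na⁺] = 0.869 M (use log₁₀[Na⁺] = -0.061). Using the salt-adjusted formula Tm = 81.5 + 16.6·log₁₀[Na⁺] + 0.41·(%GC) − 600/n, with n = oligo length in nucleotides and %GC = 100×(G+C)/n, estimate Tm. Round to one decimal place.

Length n = 37. Base counts: G=11, A=8, T=9, C=9
G+C = 20, so %GC = 20/37 × 100 = 54.054%
Salt term: 16.6 × (-0.061) = -1.013
GC term: 0.41 × 54.054 = 22.162; length term: −600/37 = −16.216
Tm = 81.5 + (-1.013) + 22.162 − 16.216 = 86.433 → 86.4°C

86.4°C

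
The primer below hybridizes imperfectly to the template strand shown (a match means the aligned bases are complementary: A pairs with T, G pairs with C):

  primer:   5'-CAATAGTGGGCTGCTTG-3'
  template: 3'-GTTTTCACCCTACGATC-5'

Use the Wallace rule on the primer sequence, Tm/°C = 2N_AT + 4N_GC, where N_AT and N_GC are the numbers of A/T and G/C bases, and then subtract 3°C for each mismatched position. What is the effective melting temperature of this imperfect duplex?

Primer base counts: A=3, T=5, G=6, C=3 → A+T=8, G+C=9
Perfect-match Tm = 2(8) + 4(9) = 16 + 36 = 52°C
Mismatches (positions where the bases are not complementary): 3 (at positions 4, 11, 16)
Effective Tm = 52 − 3×3 = 52 − 9 = 43°C

43°C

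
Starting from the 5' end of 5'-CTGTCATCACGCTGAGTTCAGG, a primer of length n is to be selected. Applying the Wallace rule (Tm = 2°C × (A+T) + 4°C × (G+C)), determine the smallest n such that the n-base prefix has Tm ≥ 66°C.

n = 22

First 21 bases: CTGTCATCACGCTGAGTTCAG → Tm = 64°C (< 66°C)
First 22 bases: CTGTCATCACGCTGAGTTCAGG → Tm = 68°C (≥ 66°C)
Each additional base adds 2°C (A/T) or 4°C (G/C), so Tm is non-decreasing in n; n = 22 is the first length to reach 66°C.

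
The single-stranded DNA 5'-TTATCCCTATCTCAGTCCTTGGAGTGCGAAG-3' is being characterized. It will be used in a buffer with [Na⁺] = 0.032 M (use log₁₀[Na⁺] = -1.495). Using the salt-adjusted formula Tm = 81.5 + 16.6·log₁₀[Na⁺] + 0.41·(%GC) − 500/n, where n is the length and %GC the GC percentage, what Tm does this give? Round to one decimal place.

60.4°C

Length n = 31. A=6, T=10, C=8, G=7
G+C = 15, so %GC = 15/31 × 100 = 48.387%
Salt term: 16.6 × (-1.495) = -24.817
GC term: 0.41 × 48.387 = 19.839; length term: −500/31 = −16.129
Tm = 81.5 + (-24.817) + 19.839 − 16.129 = 60.393 → 60.4°C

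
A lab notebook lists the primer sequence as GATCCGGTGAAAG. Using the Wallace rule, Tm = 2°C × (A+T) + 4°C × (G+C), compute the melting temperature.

40°C

Scanning the sequence gives G=5, C=2, A=4, T=2.
A+T = 6, G+C = 7
Tm = 4·7 + 2·6 = 28 + 12 = 40°C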